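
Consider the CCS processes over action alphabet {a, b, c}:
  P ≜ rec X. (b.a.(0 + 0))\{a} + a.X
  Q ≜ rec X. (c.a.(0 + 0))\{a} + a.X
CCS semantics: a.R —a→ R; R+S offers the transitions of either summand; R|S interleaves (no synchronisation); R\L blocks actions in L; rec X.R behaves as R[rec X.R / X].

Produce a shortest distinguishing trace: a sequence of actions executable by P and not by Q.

Reachable graph of P (2 states):
  m0 = rec X. (b.a.(0 + 0))\{a} + a.X :: —a→ m0, —b→ m1
  m1 = (a.(0 + 0))\{a} :: ∅
Reachable graph of Q (2 states):
  n0 = rec X. (c.a.(0 + 0))\{a} + a.X :: —a→ n0, —c→ n1
  n1 = (a.(0 + 0))\{a} :: ∅
Run σ = ⟨b⟩ on P: start {m0}
  [1] b ⇒ {m1}
  ✓ P
Run σ = ⟨b⟩ on Q: start {n0}
  [1] b ⇒ ∅ (Q stuck)

b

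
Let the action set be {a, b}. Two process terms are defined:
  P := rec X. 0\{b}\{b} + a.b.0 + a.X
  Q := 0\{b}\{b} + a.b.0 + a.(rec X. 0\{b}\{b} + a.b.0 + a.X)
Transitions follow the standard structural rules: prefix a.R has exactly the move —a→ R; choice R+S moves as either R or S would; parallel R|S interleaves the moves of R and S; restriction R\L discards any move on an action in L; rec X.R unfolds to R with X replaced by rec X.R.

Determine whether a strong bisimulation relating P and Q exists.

Reachable graph of P (3 states):
  s0 = rec X. 0\{b}\{b} + a.b.0 + a.X | --a--▸ s0, --a--▸ s1
  s1 = b.0 | --b--▸ s2
  s2 = 0 | ·
Reachable graph of Q (4 states):
  t0 = 0\{b}\{b} + a.b.0 + a.(rec X. 0\{b}\{b} + a.b.0 + a.X) | --a--▸ t1, --a--▸ t2
  t1 = b.0 | --b--▸ t3
  t2 = rec X. 0\{b}\{b} + a.b.0 + a.X | --a--▸ t1, --a--▸ t2
  t3 = 0 | ·
Bisimilarity quotient blocks:
  B0 = {s0, t0, t2}
  B1 = {s1, t1}
  B2 = {s2, t3}
s0 ∈ B0, t0 ∈ B0 → same block

bisimilar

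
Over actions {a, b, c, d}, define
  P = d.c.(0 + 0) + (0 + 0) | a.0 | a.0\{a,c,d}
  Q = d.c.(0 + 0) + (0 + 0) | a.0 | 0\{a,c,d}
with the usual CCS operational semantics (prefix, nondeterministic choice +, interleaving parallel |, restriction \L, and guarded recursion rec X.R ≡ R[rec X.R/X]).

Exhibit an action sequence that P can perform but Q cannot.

aa

P's transition system — 6 states:
  u0 = d.c.(0 + 0) + (0 + 0) | a.0 | a.0\{a,c,d} :: ··a··> u1, ··a··> u2, ··d··> u3
  u1 = (0 + 0) | 0 | a.0\{a,c,d} :: ··a··> u4
  u2 = (0 + 0) | a.0 | 0\{a,c,d} :: ··a··> u4
  u3 = c.(0 + 0) :: ··c··> u5
  u4 = (0 + 0) | 0 | 0\{a,c,d} :: (no moves)
  u5 = 0 + 0 :: (no moves)
Q's transition system — 4 states:
  v0 = d.c.(0 + 0) + (0 + 0) | a.0 | 0\{a,c,d} :: ··a··> v1, ··d··> v2
  v1 = (0 + 0) | 0 | 0\{a,c,d} :: (no moves)
  v2 = c.(0 + 0) :: ··c··> v3
  v3 = 0 + 0 :: (no moves)
Trace ⟨aa⟩ through P, begin at {u0}:
  step 1 (a): {u1, u2}
  step 2 (a): {u4}
  P completes σ.
Trace ⟨aa⟩ through Q, begin at {v0}:
  step 1 (a): {v1}
  step 2 (a): ∅ (Q stuck)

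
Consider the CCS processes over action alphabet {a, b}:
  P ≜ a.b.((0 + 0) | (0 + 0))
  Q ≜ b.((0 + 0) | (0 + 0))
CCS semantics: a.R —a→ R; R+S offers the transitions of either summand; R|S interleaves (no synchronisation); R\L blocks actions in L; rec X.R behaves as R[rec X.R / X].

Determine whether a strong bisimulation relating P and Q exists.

P's transition system — 3 states:
  s0 = a.b.((0 + 0) | (0 + 0)) | --a--▸ s1
  s1 = b.((0 + 0) | (0 + 0)) | --b--▸ s2
  s2 = (0 + 0) | (0 + 0) | ·
Q's transition system — 2 states:
  t0 = b.((0 + 0) | (0 + 0)) | --b--▸ t1
  t1 = (0 + 0) | (0 + 0) | ·
Partition-refinement fixed point:
  B0 = {s0}
  B1 = {s1, t0}
  B2 = {s2, t1}
s0 ∈ B0, t0 ∈ B1 → different blocks

NO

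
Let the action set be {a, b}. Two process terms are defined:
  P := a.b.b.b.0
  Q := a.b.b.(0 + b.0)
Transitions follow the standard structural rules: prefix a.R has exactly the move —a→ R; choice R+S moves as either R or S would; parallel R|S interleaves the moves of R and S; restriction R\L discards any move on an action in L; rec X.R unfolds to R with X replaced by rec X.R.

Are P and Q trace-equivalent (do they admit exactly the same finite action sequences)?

Reachable graph of P (5 states):
  u0 = a.b.b.b.0 | =a=> u1
  u1 = b.b.b.0 | =b=> u2
  u2 = b.b.0 | =b=> u3
  u3 = b.0 | =b=> u4
  u4 = 0 | ∅
Reachable graph of Q (5 states):
  v0 = a.b.b.(0 + b.0) | =a=> v1
  v1 = b.b.(0 + b.0) | =b=> v2
  v2 = b.(0 + b.0) | =b=> v3
  v3 = 0 + b.0 | =b=> v4
  v4 = 0 | ∅
Bisimilarity quotient blocks:
  B0 = {u0, v0}
  B1 = {u1, v1}
  B2 = {u2, v2}
  B3 = {u3, v3}
  B4 = {u4, v4}
u0 ∈ B0, v0 ∈ B0 → same block
Bisimilar ⇒ trace-equivalent.

traces(P) = traces(Q)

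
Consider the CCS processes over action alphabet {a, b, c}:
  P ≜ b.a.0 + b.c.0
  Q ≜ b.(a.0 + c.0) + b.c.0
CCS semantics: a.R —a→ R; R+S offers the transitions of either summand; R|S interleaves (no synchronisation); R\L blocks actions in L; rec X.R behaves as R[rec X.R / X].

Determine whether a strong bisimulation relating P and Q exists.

LTS(P): 4 reachable states
  m0 = b.a.0 + b.c.0 ⊢ =b=> m1, =b=> m2
  m1 = a.0 ⊢ =a=> m3
  m2 = c.0 ⊢ =c=> m3
  m3 = 0 ⊢ (no moves)
LTS(Q): 4 reachable states
  n0 = b.(a.0 + c.0) + b.c.0 ⊢ =b=> n1, =b=> n2
  n1 = a.0 + c.0 ⊢ =a=> n3, =c=> n3
  n2 = c.0 ⊢ =c=> n3
  n3 = 0 ⊢ (no moves)
Partition-refinement fixed point:
  B0 = {m0}
  B1 = {m2, n2}
  B2 = {m3, n3}
  B3 = {m1}
  B4 = {n0}
  B5 = {n1}
m0 ∈ B0, n0 ∈ B4 → different blocks

NO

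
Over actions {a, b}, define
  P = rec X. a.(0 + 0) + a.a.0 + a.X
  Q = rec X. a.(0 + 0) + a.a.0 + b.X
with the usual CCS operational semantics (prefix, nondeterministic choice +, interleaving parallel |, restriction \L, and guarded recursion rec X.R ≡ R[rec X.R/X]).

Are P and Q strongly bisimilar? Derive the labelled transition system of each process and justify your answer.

P ≁ Q

Reachable graph of P (4 states):
  p0 = rec X. a.(0 + 0) + a.a.0 + a.X :: --a--▸ p0, --a--▸ p1, --a--▸ p2
  p1 = 0 + 0 :: stopped
  p2 = a.0 :: --a--▸ p3
  p3 = 0 :: stopped
Reachable graph of Q (4 states):
  q0 = rec X. a.(0 + 0) + a.a.0 + b.X :: --a--▸ q1, --a--▸ q2, --b--▸ q0
  q1 = 0 + 0 :: stopped
  q2 = a.0 :: --a--▸ q3
  q3 = 0 :: stopped
Coarsest stable partition (strong bisimilarity classes):
  B0 = {p0}
  B1 = {p1, p3, q1, q3}
  B2 = {p2, q2}
  B3 = {q0}
p0 ∈ B0, q0 ∈ B3 → different blocks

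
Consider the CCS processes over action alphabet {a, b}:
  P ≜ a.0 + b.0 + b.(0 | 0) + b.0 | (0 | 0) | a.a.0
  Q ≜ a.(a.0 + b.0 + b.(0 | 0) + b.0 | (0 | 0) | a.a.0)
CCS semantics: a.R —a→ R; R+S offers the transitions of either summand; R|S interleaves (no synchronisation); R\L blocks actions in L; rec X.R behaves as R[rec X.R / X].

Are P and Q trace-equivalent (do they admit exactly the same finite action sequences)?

Reachable graph of P (8 states):
  m0 = a.0 + b.0 + b.(0 | 0) + b.0 | (0 | 0) | a.a.0 :: =a=> m1, =a=> m2, =b=> m1, =b=> m3, =b=> m4
  m1 = 0 :: ∅
  m2 = b.0 | (0 | 0) | a.0 :: =a=> m5, =b=> m6
  m3 = 0 | (0 | 0) | a.a.0 :: =a=> m6
  m4 = 0 | 0 :: ∅
  m5 = b.0 | (0 | 0) | 0 :: =b=> m7
  m6 = 0 | (0 | 0) | a.0 :: =a=> m7
  m7 = 0 | (0 | 0) | 0 :: ∅
Reachable graph of Q (9 states):
  n0 = a.(a.0 + b.0 + b.(0 | 0) + b.0 | (0 | 0) | a.a.0) :: =a=> n1
  n1 = a.0 + b.0 + b.(0 | 0) + b.0 | (0 | 0) | a.a.0 :: =a=> n2, =a=> n3, =b=> n2, =b=> n4, =b=> n5
  n2 = 0 :: ∅
  n3 = b.0 | (0 | 0) | a.0 :: =a=> n6, =b=> n7
  n4 = 0 | (0 | 0) | a.a.0 :: =a=> n7
  n5 = 0 | 0 :: ∅
  n6 = b.0 | (0 | 0) | 0 :: =b=> n8
  n7 = 0 | (0 | 0) | a.0 :: =a=> n8
  n8 = 0 | (0 | 0) | 0 :: ∅
Run σ = ⟨b⟩ on P: start {m0}
  after b @ step 1: {m1, m3, m4}
  P completes σ.
Run σ = ⟨b⟩ on Q: start {n0}
  after b @ step 1: ∅ (Q stuck)

NO — witness ⟨b⟩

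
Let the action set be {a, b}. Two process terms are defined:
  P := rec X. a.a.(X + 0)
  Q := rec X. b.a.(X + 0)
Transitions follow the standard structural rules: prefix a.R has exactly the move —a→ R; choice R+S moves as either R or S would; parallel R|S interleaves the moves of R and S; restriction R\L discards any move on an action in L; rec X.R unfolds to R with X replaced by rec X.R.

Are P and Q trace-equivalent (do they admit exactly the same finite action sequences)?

Reachable graph of P (3 states):
  m0 = rec X. a.a.(X + 0) | --a--▸ m1
  m1 = a.((rec X. a.a.(X + 0)) + 0) | --a--▸ m2
  m2 = (rec X. a.a.(X + 0)) + 0 | --a--▸ m1
Reachable graph of Q (3 states):
  n0 = rec X. b.a.(X + 0) | --b--▸ n1
  n1 = a.((rec X. b.a.(X + 0)) + 0) | --a--▸ n2
  n2 = (rec X. b.a.(X + 0)) + 0 | --b--▸ n1
Executing a from P (initial set {m0}):
  step 1 (a): {m1}
  P completes σ.
Executing a from Q (initial set {n0}):
  step 1 (a): ∅ (Q stuck)

traces(P) ≠ traces(Q) — witness ⟨a⟩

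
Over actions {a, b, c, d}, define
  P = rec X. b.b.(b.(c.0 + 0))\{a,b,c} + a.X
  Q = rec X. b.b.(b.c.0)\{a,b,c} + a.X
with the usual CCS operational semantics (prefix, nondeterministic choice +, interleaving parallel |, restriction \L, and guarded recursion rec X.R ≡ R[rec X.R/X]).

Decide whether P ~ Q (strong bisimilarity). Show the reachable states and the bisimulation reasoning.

Reachable graph of P (3 states):
  s0 = rec X. b.b.(b.(c.0 + 0))\{a,b,c} + a.X | -a-> s0, -b-> s1
  s1 = b.(b.(c.0 + 0))\{a,b,c} | -b-> s2
  s2 = (b.(c.0 + 0))\{a,b,c} | ∅
Reachable graph of Q (3 states):
  t0 = rec X. b.b.(b.c.0)\{a,b,c} + a.X | -a-> t0, -b-> t1
  t1 = b.(b.c.0)\{a,b,c} | -b-> t2
  t2 = (b.c.0)\{a,b,c} | ∅
Coarsest stable partition (strong bisimilarity classes):
  B0 = {s0, t0}
  B1 = {s1, t1}
  B2 = {s2, t2}
s0 ∈ B0, t0 ∈ B0 → same block

P ~ Q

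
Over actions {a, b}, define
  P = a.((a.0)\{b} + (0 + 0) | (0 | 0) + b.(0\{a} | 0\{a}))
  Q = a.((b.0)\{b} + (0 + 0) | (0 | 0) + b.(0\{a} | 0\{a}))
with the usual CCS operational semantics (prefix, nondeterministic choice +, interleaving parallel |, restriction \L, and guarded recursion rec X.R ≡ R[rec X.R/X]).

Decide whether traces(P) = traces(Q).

P's transition system — 4 states:
  u0 = a.((a.0)\{b} + (0 + 0) | (0 | 0) + b.(0\{a} | 0\{a})) | ··a··> u1
  u1 = (a.0)\{b} + (0 + 0) | (0 | 0) + b.(0\{a} | 0\{a}) | ··a··> u2, ··b··> u3
  u2 = 0\{b} | stopped
  u3 = 0\{a} | 0\{a} | stopped
Q's transition system — 3 states:
  v0 = a.((b.0)\{b} + (0 + 0) | (0 | 0) + b.(0\{a} | 0\{a})) | ··a··> v1
  v1 = (b.0)\{b} + (0 + 0) | (0 | 0) + b.(0\{a} | 0\{a}) | ··b··> v2
  v2 = 0\{a} | 0\{a} | stopped
Run σ = ⟨aa⟩ on P: start {u0}
  after a @ step 1: {u1}
  after a @ step 2: {u2}
  — P admits the full trace.
Run σ = ⟨aa⟩ on Q: start {v0}
  after a @ step 1: {v1}
  after a @ step 2: ∅  — Q cannot continue

traces(P) ≠ traces(Q) — witness ⟨aa⟩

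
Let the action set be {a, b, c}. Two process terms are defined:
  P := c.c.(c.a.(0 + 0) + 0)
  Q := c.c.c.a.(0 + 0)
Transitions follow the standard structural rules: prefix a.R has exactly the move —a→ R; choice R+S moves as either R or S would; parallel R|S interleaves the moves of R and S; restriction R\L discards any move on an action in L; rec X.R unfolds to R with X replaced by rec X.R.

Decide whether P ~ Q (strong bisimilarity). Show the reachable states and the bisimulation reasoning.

LTS(P): 5 reachable states
  p0 = c.c.(c.a.(0 + 0) + 0) has moves ··c··> p1
  p1 = c.(c.a.(0 + 0) + 0) has moves ··c··> p2
  p2 = c.a.(0 + 0) + 0 has moves ··c··> p3
  p3 = a.(0 + 0) has moves ··a··> p4
  p4 = 0 + 0 has moves (no moves)
LTS(Q): 5 reachable states
  q0 = c.c.c.a.(0 + 0) has moves ··c··> q1
  q1 = c.c.a.(0 + 0) has moves ··c··> q2
  q2 = c.a.(0 + 0) has moves ··c··> q3
  q3 = a.(0 + 0) has moves ··a··> q4
  q4 = 0 + 0 has moves (no moves)
Coarsest stable partition (strong bisimilarity classes):
  B0 = {p0, q0}
  B1 = {p1, q1}
  B2 = {p2, q2}
  B3 = {p3, q3}
  B4 = {p4, q4}
p0 ∈ B0, q0 ∈ B0 → same block

P ~ Q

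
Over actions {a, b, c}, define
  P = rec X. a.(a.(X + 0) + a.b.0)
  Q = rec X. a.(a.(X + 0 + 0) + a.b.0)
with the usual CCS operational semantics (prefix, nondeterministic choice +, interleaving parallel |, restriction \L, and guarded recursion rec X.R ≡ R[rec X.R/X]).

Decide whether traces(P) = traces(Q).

traces(P) = traces(Q)

LTS(P): 5 reachable states
  s0 = rec X. a.(a.(X + 0) + a.b.0) ⊢ —a→ s1
  s1 = a.((rec X. a.(a.(X + 0) + a.b.0)) + 0) + a.b.0 ⊢ —a→ s2, —a→ s3
  s2 = (rec X. a.(a.(X + 0) + a.b.0)) + 0 ⊢ —a→ s1
  s3 = b.0 ⊢ —b→ s4
  s4 = 0 ⊢ stopped
LTS(Q): 5 reachable states
  t0 = rec X. a.(a.(X + 0 + 0) + a.b.0) ⊢ —a→ t1
  t1 = a.((rec X. a.(a.(X + 0 + 0) + a.b.0)) + 0 + 0) + a.b.0 ⊢ —a→ t2, —a→ t3
  t2 = (rec X. a.(a.(X + 0 + 0) + a.b.0)) + 0 + 0 ⊢ —a→ t1
  t3 = b.0 ⊢ —b→ t4
  t4 = 0 ⊢ stopped
Partition-refinement fixed point:
  B0 = {s0, s2, t0, t2}
  B1 = {s1, t1}
  B2 = {s3, t3}
  B3 = {s4, t4}
s0 ∈ B0, t0 ∈ B0 → same block
Bisimilar ⇒ trace-equivalent.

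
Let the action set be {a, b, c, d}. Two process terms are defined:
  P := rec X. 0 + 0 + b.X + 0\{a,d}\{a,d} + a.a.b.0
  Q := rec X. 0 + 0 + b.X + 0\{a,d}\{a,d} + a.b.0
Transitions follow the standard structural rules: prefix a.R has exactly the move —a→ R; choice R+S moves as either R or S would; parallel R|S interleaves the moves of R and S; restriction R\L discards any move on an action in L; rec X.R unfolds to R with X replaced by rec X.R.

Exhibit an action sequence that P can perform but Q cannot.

aa

P's transition system — 4 states:
  u0 = rec X. 0 + 0 + b.X + 0\{a,d}\{a,d} + a.a.b.0 | —a→ u1, —b→ u0
  u1 = a.b.0 | —a→ u2
  u2 = b.0 | —b→ u3
  u3 = 0 | stopped
Q's transition system — 3 states:
  v0 = rec X. 0 + 0 + b.X + 0\{a,d}\{a,d} + a.b.0 | —a→ v1, —b→ v0
  v1 = b.0 | —b→ v2
  v2 = 0 | stopped
Run σ = ⟨aa⟩ on P: start {u0}
  step 1 (a): {u1}
  step 2 (a): {u2}
  ✓ P
Run σ = ⟨aa⟩ on Q: start {v0}
  step 1 (a): {v1}
  step 2 (a): ∅  — Q cannot continue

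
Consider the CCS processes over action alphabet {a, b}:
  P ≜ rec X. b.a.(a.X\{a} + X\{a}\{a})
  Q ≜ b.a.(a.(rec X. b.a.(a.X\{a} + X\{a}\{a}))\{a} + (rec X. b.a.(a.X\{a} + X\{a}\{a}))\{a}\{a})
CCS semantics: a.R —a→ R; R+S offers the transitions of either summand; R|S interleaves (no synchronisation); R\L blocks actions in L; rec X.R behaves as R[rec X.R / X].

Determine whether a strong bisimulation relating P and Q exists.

P's transition system — 6 states:
  p0 = rec X. b.a.(a.X\{a} + X\{a}\{a}) ⊢ =b=> p1
  p1 = a.(a.(rec X. b.a.(a.X\{a} + X\{a}\{a}))\{a} + (rec X. b.a.(a.X\{a} + X\{a}\{a}))\{a}\{a}) ⊢ =a=> p2
  p2 = a.(rec X. b.a.(a.X\{a} + X\{a}\{a}))\{a} + (rec X. b.a.(a.X\{a} + X\{a}\{a}))\{a}\{a} ⊢ =a=> p3, =b=> p4
  p3 = (rec X. b.a.(a.X\{a} + X\{a}\{a}))\{a} ⊢ =b=> p5
  p4 = (a.(a.(rec X. b.a.(a.X\{a} + X\{a}\{a}))\{a} + (rec X. b.a.(a.X\{a} + X\{a}\{a}))\{a}\{a}))\{a}\{a} ⊢ deadlocked
  p5 = (a.(a.(rec X. b.a.(a.X\{a} + X\{a}\{a}))\{a} + (rec X. b.a.(a.X\{a} + X\{a}\{a}))\{a}\{a}))\{a} ⊢ deadlocked
Q's transition system — 6 states:
  q0 = b.a.(a.(rec X. b.a.(a.X\{a} + X\{a}\{a}))\{a} + (rec X. b.a.(a.X\{a} + X\{a}\{a}))\{a}\{a}) ⊢ =b=> q1
  q1 = a.(a.(rec X. b.a.(a.X\{a} + X\{a}\{a}))\{a} + (rec X. b.a.(a.X\{a} + X\{a}\{a}))\{a}\{a}) ⊢ =a=> q2
  q2 = a.(rec X. b.a.(a.X\{a} + X\{a}\{a}))\{a} + (rec X. b.a.(a.X\{a} + X\{a}\{a}))\{a}\{a} ⊢ =a=> q3, =b=> q4
  q3 = (rec X. b.a.(a.X\{a} + X\{a}\{a}))\{a} ⊢ =b=> q5
  q4 = (a.(a.(rec X. b.a.(a.X\{a} + X\{a}\{a}))\{a} + (rec X. b.a.(a.X\{a} + X\{a}\{a}))\{a}\{a}))\{a}\{a} ⊢ deadlocked
  q5 = (a.(a.(rec X. b.a.(a.X\{a} + X\{a}\{a}))\{a} + (rec X. b.a.(a.X\{a} + X\{a}\{a}))\{a}\{a}))\{a} ⊢ deadlocked
Coarsest stable partition (strong bisimilarity classes):
  B0 = {p0, q0}
  B1 = {p1, q1}
  B2 = {p2, q2}
  B3 = {p4, p5, q4, q5}
  B4 = {p3, q3}
p0 ∈ B0, q0 ∈ B0 → same block

YES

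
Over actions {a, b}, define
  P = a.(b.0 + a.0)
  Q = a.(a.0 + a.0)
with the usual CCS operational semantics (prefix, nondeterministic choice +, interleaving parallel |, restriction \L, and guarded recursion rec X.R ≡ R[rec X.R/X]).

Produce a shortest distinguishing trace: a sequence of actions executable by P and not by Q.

LTS(P): 3 reachable states
  p0 = a.(b.0 + a.0) | -a-> p1
  p1 = b.0 + a.0 | -a-> p2, -b-> p2
  p2 = 0 | (no moves)
LTS(Q): 3 reachable states
  q0 = a.(a.0 + a.0) | -a-> q1
  q1 = a.0 + a.0 | -a-> q2
  q2 = 0 | (no moves)
Run σ = ⟨ab⟩ on P: start {p0}
  after a @ step 1: {p1}
  after b @ step 2: {p2}
  — P admits the full trace.
Run σ = ⟨ab⟩ on Q: start {q0}
  after a @ step 1: {q1}
  after b @ step 2: ∅  — Q cannot continue

ab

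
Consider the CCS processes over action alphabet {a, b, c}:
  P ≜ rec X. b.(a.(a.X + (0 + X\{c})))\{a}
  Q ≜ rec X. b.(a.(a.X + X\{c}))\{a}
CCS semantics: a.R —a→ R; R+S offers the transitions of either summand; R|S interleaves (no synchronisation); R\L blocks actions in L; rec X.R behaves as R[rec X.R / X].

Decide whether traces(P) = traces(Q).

LTS(P): 2 reachable states
  s0 = rec X. b.(a.(a.X + (0 + X\{c})))\{a} → --b--▸ s1
  s1 = (a.(a.(rec X. b.(a.(a.X + (0 + X\{c})))\{a}) + (0 + (rec X. b.(a.(a.X + (0 + X\{c})))\{a})\{c})))\{a} → ∅
LTS(Q): 2 reachable states
  t0 = rec X. b.(a.(a.X + X\{c}))\{a} → --b--▸ t1
  t1 = (a.(a.(rec X. b.(a.(a.X + X\{c}))\{a}) + (rec X. b.(a.(a.X + X\{c}))\{a})\{c}))\{a} → ∅
Coarsest stable partition (strong bisimilarity classes):
  B0 = {s0, t0}
  B1 = {s1, t1}
s0 ∈ B0, t0 ∈ B0 → same block
Bisimilar ⇒ trace-equivalent.

YES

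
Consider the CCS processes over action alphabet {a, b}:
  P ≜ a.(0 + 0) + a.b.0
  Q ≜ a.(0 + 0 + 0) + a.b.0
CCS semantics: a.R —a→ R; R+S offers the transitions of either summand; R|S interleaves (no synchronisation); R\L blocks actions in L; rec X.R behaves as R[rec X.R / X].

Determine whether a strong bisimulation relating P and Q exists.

P's transition system — 4 states:
  m0 = a.(0 + 0) + a.b.0 → ··a··> m1, ··a··> m2
  m1 = 0 + 0 → stopped
  m2 = b.0 → ··b··> m3
  m3 = 0 → stopped
Q's transition system — 4 states:
  n0 = a.(0 + 0 + 0) + a.b.0 → ··a··> n1, ··a··> n2
  n1 = 0 + 0 + 0 → stopped
  n2 = b.0 → ··b··> n3
  n3 = 0 → stopped
Partition-refinement fixed point:
  B0 = {m0, n0}
  B1 = {m1, m3, n1, n3}
  B2 = {m2, n2}
m0 ∈ B0, n0 ∈ B0 → same block

P ~ Q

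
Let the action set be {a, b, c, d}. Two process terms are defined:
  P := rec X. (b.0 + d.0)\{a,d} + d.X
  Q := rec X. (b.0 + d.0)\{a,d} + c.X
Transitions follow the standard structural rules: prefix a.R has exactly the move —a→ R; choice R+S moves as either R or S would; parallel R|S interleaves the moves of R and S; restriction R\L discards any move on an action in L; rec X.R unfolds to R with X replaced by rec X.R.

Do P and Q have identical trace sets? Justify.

trace-distinct — witness ⟨d⟩

P's transition system — 2 states:
  s0 = rec X. (b.0 + d.0)\{a,d} + d.X → -b-> s1, -d-> s0
  s1 = 0\{a,d} → deadlocked
Q's transition system — 2 states:
  t0 = rec X. (b.0 + d.0)\{a,d} + c.X → -b-> t1, -c-> t0
  t1 = 0\{a,d} → deadlocked
Trace ⟨d⟩ through P, begin at {s0}:
  after d @ step 1: {s0}
  P completes σ.
Trace ⟨d⟩ through Q, begin at {t0}:
  after d @ step 1: no successor for Q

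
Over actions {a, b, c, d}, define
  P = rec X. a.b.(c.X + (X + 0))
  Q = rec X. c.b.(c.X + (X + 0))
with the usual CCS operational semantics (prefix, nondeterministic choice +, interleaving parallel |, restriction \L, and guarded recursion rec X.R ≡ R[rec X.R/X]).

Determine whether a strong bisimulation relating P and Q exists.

not bisimilar

P's transition system — 3 states:
  u0 = rec X. a.b.(c.X + (X + 0)) → ··a··> u1
  u1 = b.(c.(rec X. a.b.(c.X + (X + 0))) + ((rec X. a.b.(c.X + (X + 0))) + 0)) → ··b··> u2
  u2 = c.(rec X. a.b.(c.X + (X + 0))) + ((rec X. a.b.(c.X + (X + 0))) + 0) → ··a··> u1, ··c··> u0
Q's transition system — 3 states:
  v0 = rec X. c.b.(c.X + (X + 0)) → ··c··> v1
  v1 = b.(c.(rec X. c.b.(c.X + (X + 0))) + ((rec X. c.b.(c.X + (X + 0))) + 0)) → ··b··> v2
  v2 = c.(rec X. c.b.(c.X + (X + 0))) + ((rec X. c.b.(c.X + (X + 0))) + 0) → ··c··> v0, ··c··> v1
Partition-refinement fixed point:
  B0 = {u0}
  B1 = {u1}
  B2 = {u2}
  B3 = {v0}
  B4 = {v1}
  B5 = {v2}
u0 ∈ B0, v0 ∈ B3 → different blocks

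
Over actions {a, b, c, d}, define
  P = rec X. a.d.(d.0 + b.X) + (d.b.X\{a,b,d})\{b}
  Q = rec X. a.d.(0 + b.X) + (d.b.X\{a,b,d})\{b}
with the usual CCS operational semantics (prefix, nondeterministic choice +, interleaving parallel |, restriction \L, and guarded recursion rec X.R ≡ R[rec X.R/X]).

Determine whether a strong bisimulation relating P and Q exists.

P ≁ Q

P's transition system — 5 states:
  u0 = rec X. a.d.(d.0 + b.X) + (d.b.X\{a,b,d})\{b} has moves -a-> u1, -d-> u2
  u1 = d.(d.0 + b.(rec X. a.d.(d.0 + b.X) + (d.b.X\{a,b,d})\{b})) has moves -d-> u3
  u2 = (b.(rec X. a.d.(d.0 + b.X) + (d.b.X\{a,b,d})\{b})\{a,b,d})\{b} has moves ·
  u3 = d.0 + b.(rec X. a.d.(d.0 + b.X) + (d.b.X\{a,b,d})\{b}) has moves -b-> u0, -d-> u4
  u4 = 0 has moves ·
Q's transition system — 4 states:
  v0 = rec X. a.d.(0 + b.X) + (d.b.X\{a,b,d})\{b} has moves -a-> v1, -d-> v2
  v1 = d.(0 + b.(rec X. a.d.(0 + b.X) + (d.b.X\{a,b,d})\{b})) has moves -d-> v3
  v2 = (b.(rec X. a.d.(0 + b.X) + (d.b.X\{a,b,d})\{b})\{a,b,d})\{b} has moves ·
  v3 = 0 + b.(rec X. a.d.(0 + b.X) + (d.b.X\{a,b,d})\{b}) has moves -b-> v0
Partition-refinement fixed point:
  B0 = {u0}
  B1 = {u1}
  B2 = {u3}
  B3 = {u2, u4, v2}
  B4 = {v0}
  B5 = {v1}
  B6 = {v3}
u0 ∈ B0, v0 ∈ B4 → different blocks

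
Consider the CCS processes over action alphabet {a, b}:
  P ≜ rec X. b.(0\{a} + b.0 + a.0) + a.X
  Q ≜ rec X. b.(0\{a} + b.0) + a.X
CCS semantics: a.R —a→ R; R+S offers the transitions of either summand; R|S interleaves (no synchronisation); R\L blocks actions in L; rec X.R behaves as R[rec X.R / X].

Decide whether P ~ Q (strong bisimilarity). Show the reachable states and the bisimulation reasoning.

P's transition system — 3 states:
  m0 = rec X. b.(0\{a} + b.0 + a.0) + a.X ⊢ --a--▸ m0, --b--▸ m1
  m1 = 0\{a} + b.0 + a.0 ⊢ --a--▸ m2, --b--▸ m2
  m2 = 0 ⊢ ∅
Q's transition system — 3 states:
  n0 = rec X. b.(0\{a} + b.0) + a.X ⊢ --a--▸ n0, --b--▸ n1
  n1 = 0\{a} + b.0 ⊢ --b--▸ n2
  n2 = 0 ⊢ ∅
Coarsest stable partition (strong bisimilarity classes):
  B0 = {m0}
  B1 = {m1}
  B2 = {m2, n2}
  B3 = {n0}
  B4 = {n1}
m0 ∈ B0, n0 ∈ B3 → different blocks

NO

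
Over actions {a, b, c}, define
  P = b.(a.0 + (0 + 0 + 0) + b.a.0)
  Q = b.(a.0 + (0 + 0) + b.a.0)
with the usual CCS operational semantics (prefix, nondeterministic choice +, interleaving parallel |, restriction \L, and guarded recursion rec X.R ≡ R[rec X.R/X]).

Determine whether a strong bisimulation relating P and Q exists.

YES

LTS(P): 4 reachable states
  m0 = b.(a.0 + (0 + 0 + 0) + b.a.0) ⊢ ··b··> m1
  m1 = a.0 + (0 + 0 + 0) + b.a.0 ⊢ ··a··> m2, ··b··> m3
  m2 = 0 ⊢ stopped
  m3 = a.0 ⊢ ··a··> m2
LTS(Q): 4 reachable states
  n0 = b.(a.0 + (0 + 0) + b.a.0) ⊢ ··b··> n1
  n1 = a.0 + (0 + 0) + b.a.0 ⊢ ··a··> n2, ··b··> n3
  n2 = 0 ⊢ stopped
  n3 = a.0 ⊢ ··a··> n2
Coarsest stable partition (strong bisimilarity classes):
  B0 = {m0, n0}
  B1 = {m1, n1}
  B2 = {m2, n2}
  B3 = {m3, n3}
m0 ∈ B0, n0 ∈ B0 → same block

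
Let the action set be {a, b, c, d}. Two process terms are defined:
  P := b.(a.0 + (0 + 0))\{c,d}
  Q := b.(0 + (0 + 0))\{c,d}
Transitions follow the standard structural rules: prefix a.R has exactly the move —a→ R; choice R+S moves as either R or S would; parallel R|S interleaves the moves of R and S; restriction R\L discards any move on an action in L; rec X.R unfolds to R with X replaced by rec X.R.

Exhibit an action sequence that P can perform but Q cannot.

Reachable graph of P (3 states):
  m0 = b.(a.0 + (0 + 0))\{c,d} ⊢ —b→ m1
  m1 = (a.0 + (0 + 0))\{c,d} ⊢ —a→ m2
  m2 = 0\{c,d} ⊢ ·
Reachable graph of Q (2 states):
  n0 = b.(0 + (0 + 0))\{c,d} ⊢ —b→ n1
  n1 = (0 + (0 + 0))\{c,d} ⊢ ·
Trace ⟨ba⟩ through P, begin at {m0}:
  [1] b ⇒ {m1}
  [2] a ⇒ {m2}
  ✓ P
Trace ⟨ba⟩ through Q, begin at {n0}:
  [1] b ⇒ {n1}
  [2] a ⇒ ∅ (Q stuck)

ba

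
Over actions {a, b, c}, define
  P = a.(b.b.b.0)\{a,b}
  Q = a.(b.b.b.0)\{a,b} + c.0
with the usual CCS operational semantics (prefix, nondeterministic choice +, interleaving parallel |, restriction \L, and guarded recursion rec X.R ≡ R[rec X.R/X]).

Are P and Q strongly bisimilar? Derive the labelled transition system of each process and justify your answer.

not bisimilar

LTS(P): 2 reachable states
  u0 = a.(b.b.b.0)\{a,b} | =a=> u1
  u1 = (b.b.b.0)\{a,b} | (no moves)
LTS(Q): 3 reachable states
  v0 = a.(b.b.b.0)\{a,b} + c.0 | =a=> v1, =c=> v2
  v1 = (b.b.b.0)\{a,b} | (no moves)
  v2 = 0 | (no moves)
Partition-refinement fixed point:
  B0 = {u0}
  B1 = {u1, v1, v2}
  B2 = {v0}
u0 ∈ B0, v0 ∈ B2 → different blocks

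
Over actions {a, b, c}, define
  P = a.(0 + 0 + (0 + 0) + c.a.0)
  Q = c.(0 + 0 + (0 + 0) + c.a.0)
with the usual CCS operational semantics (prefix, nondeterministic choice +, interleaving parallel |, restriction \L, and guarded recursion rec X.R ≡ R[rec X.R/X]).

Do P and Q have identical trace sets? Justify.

P's transition system — 4 states:
  u0 = a.(0 + 0 + (0 + 0) + c.a.0) → ··a··> u1
  u1 = 0 + 0 + (0 + 0) + c.a.0 → ··c··> u2
  u2 = a.0 → ··a··> u3
  u3 = 0 → deadlocked
Q's transition system — 4 states:
  v0 = c.(0 + 0 + (0 + 0) + c.a.0) → ··c··> v1
  v1 = 0 + 0 + (0 + 0) + c.a.0 → ··c··> v2
  v2 = a.0 → ··a··> v3
  v3 = 0 → deadlocked
Trace ⟨a⟩ through P, begin at {u0}:
  step 1 (a): {u1}
  P completes σ.
Trace ⟨a⟩ through Q, begin at {v0}:
  step 1 (a): no successor for Q

NO — witness ⟨a⟩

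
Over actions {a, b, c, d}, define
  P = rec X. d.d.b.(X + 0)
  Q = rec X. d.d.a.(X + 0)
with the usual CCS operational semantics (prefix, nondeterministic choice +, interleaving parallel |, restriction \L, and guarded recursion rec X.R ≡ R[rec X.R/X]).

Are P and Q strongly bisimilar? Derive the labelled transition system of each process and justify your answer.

P ≁ Q

Reachable graph of P (4 states):
  m0 = rec X. d.d.b.(X + 0) has moves ··d··> m1
  m1 = d.b.((rec X. d.d.b.(X + 0)) + 0) has moves ··d··> m2
  m2 = b.((rec X. d.d.b.(X + 0)) + 0) has moves ··b··> m3
  m3 = (rec X. d.d.b.(X + 0)) + 0 has moves ··d··> m1
Reachable graph of Q (4 states):
  n0 = rec X. d.d.a.(X + 0) has moves ··d··> n1
  n1 = d.a.((rec X. d.d.a.(X + 0)) + 0) has moves ··d··> n2
  n2 = a.((rec X. d.d.a.(X + 0)) + 0) has moves ··a··> n3
  n3 = (rec X. d.d.a.(X + 0)) + 0 has moves ··d··> n1
Bisimilarity quotient blocks:
  B0 = {m0, m3}
  B1 = {m1}
  B2 = {m2}
  B3 = {n0, n3}
  B4 = {n1}
  B5 = {n2}
m0 ∈ B0, n0 ∈ B3 → different blocks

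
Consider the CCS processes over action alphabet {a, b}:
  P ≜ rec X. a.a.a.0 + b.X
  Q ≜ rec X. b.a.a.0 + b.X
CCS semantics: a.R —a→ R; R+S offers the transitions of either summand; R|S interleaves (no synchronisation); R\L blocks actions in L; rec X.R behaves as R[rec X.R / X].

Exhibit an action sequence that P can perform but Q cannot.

LTS(P): 4 reachable states
  p0 = rec X. a.a.a.0 + b.X | --a--▸ p1, --b--▸ p0
  p1 = a.a.0 | --a--▸ p2
  p2 = a.0 | --a--▸ p3
  p3 = 0 | (no moves)
LTS(Q): 4 reachable states
  q0 = rec X. b.a.a.0 + b.X | --b--▸ q0, --b--▸ q1
  q1 = a.a.0 | --a--▸ q2
  q2 = a.0 | --a--▸ q3
  q3 = 0 | (no moves)
Run σ = ⟨a⟩ on P: start {p0}
  [1] a ⇒ {p1}
  — P admits the full trace.
Run σ = ⟨a⟩ on Q: start {q0}
  [1] a ⇒ no successor for Q

a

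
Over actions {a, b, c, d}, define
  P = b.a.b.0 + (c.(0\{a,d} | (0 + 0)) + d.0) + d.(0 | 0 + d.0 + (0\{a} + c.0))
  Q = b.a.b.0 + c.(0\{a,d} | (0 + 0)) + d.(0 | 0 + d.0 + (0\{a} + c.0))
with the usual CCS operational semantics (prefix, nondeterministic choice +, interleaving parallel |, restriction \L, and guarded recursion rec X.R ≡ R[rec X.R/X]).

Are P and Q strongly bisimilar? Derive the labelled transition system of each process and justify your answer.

NO

LTS(P): 6 reachable states
  s0 = b.a.b.0 + (c.(0\{a,d} | (0 + 0)) + d.0) + d.(0 | 0 + d.0 + (0\{a} + c.0)) ⊢ —b→ s1, —c→ s2, —d→ s3, —d→ s4
  s1 = a.b.0 ⊢ —a→ s5
  s2 = 0\{a,d} | (0 + 0) ⊢ stopped
  s3 = 0 ⊢ stopped
  s4 = 0 | 0 + d.0 + (0\{a} + c.0) ⊢ —c→ s3, —d→ s3
  s5 = b.0 ⊢ —b→ s3
LTS(Q): 6 reachable states
  t0 = b.a.b.0 + c.(0\{a,d} | (0 + 0)) + d.(0 | 0 + d.0 + (0\{a} + c.0)) ⊢ —b→ t1, —c→ t2, —d→ t3
  t1 = a.b.0 ⊢ —a→ t4
  t2 = 0\{a,d} | (0 + 0) ⊢ stopped
  t3 = 0 | 0 + d.0 + (0\{a} + c.0) ⊢ —c→ t5, —d→ t5
  t4 = b.0 ⊢ —b→ t5
  t5 = 0 ⊢ stopped
Coarsest stable partition (strong bisimilarity classes):
  B0 = {s0}
  B1 = {s4, t3}
  B2 = {s2, s3, t2, t5}
  B3 = {s1, t1}
  B4 = {s5, t4}
  B5 = {t0}
s0 ∈ B0, t0 ∈ B5 → different blocks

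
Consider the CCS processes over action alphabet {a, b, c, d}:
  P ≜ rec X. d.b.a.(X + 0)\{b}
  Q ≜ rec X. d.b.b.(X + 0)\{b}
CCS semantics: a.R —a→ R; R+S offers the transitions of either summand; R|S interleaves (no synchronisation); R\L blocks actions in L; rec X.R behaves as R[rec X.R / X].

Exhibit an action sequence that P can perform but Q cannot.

dba

Reachable graph of P (5 states):
  p0 = rec X. d.b.a.(X + 0)\{b} :: —d→ p1
  p1 = b.a.((rec X. d.b.a.(X + 0)\{b}) + 0)\{b} :: —b→ p2
  p2 = a.((rec X. d.b.a.(X + 0)\{b}) + 0)\{b} :: —a→ p3
  p3 = ((rec X. d.b.a.(X + 0)\{b}) + 0)\{b} :: —d→ p4
  p4 = (b.a.((rec X. d.b.a.(X + 0)\{b}) + 0)\{b})\{b} :: ·
Reachable graph of Q (5 states):
  q0 = rec X. d.b.b.(X + 0)\{b} :: —d→ q1
  q1 = b.b.((rec X. d.b.b.(X + 0)\{b}) + 0)\{b} :: —b→ q2
  q2 = b.((rec X. d.b.b.(X + 0)\{b}) + 0)\{b} :: —b→ q3
  q3 = ((rec X. d.b.b.(X + 0)\{b}) + 0)\{b} :: —d→ q4
  q4 = (b.b.((rec X. d.b.b.(X + 0)\{b}) + 0)\{b})\{b} :: ·
Executing dba from P (initial set {p0}):
  step 1 (d): {p1}
  step 2 (b): {p2}
  step 3 (a): {p3}
  P completes σ.
Executing dba from Q (initial set {q0}):
  step 1 (d): {q1}
  step 2 (b): {q2}
  step 3 (a): ∅  — Q cannot continue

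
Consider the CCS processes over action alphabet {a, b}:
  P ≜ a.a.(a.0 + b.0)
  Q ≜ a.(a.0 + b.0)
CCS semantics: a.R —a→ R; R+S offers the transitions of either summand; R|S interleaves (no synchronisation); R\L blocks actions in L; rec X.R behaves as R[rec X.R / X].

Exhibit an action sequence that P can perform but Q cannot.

aaa

P's transition system — 4 states:
  u0 = a.a.(a.0 + b.0) ⊢ ··a··> u1
  u1 = a.(a.0 + b.0) ⊢ ··a··> u2
  u2 = a.0 + b.0 ⊢ ··a··> u3, ··b··> u3
  u3 = 0 ⊢ deadlocked
Q's transition system — 3 states:
  v0 = a.(a.0 + b.0) ⊢ ··a··> v1
  v1 = a.0 + b.0 ⊢ ··a··> v2, ··b··> v2
  v2 = 0 ⊢ deadlocked
Executing aaa from P (initial set {u0}):
  [1] a ⇒ {u1}
  [2] a ⇒ {u2}
  [3] a ⇒ {u3}
  ✓ P
Executing aaa from Q (initial set {v0}):
  [1] a ⇒ {v1}
  [2] a ⇒ {v2}
  [3] a ⇒ ∅  — Q cannot continue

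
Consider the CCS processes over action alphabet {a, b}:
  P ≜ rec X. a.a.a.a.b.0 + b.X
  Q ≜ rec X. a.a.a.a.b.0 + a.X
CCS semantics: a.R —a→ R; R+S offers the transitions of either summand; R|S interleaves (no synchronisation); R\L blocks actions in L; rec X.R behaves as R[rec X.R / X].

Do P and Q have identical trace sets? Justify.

trace-distinct — witness ⟨b⟩

LTS(P): 6 reachable states
  m0 = rec X. a.a.a.a.b.0 + b.X has moves —a→ m1, —b→ m0
  m1 = a.a.a.b.0 has moves —a→ m2
  m2 = a.a.b.0 has moves —a→ m3
  m3 = a.b.0 has moves —a→ m4
  m4 = b.0 has moves —b→ m5
  m5 = 0 has moves (no moves)
LTS(Q): 6 reachable states
  n0 = rec X. a.a.a.a.b.0 + a.X has moves —a→ n0, —a→ n1
  n1 = a.a.a.b.0 has moves —a→ n2
  n2 = a.a.b.0 has moves —a→ n3
  n3 = a.b.0 has moves —a→ n4
  n4 = b.0 has moves —b→ n5
  n5 = 0 has moves (no moves)
Trace ⟨b⟩ through P, begin at {m0}:
  after b @ step 1: {m0}
  P completes σ.
Trace ⟨b⟩ through Q, begin at {n0}:
  after b @ step 1: ∅  — Q cannot continue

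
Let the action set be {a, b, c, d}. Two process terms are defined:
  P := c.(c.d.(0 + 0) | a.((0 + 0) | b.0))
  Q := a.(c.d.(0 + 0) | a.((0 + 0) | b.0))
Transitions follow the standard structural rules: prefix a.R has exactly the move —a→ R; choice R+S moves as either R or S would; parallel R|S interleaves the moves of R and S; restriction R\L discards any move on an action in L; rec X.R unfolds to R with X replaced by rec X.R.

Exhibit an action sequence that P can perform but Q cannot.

c

P's transition system — 10 states:
  m0 = c.(c.d.(0 + 0) | a.((0 + 0) | b.0)) → =c=> m1
  m1 = c.d.(0 + 0) | a.((0 + 0) | b.0) → =a=> m2, =c=> m3
  m2 = c.d.(0 + 0) | ((0 + 0) | b.0) → =b=> m4, =c=> m5
  m3 = d.(0 + 0) | a.((0 + 0) | b.0) → =a=> m5, =d=> m6
  m4 = c.d.(0 + 0) | ((0 + 0) | 0) → =c=> m7
  m5 = d.(0 + 0) | ((0 + 0) | b.0) → =b=> m7, =d=> m8
  m6 = (0 + 0) | a.((0 + 0) | b.0) → =a=> m8
  m7 = d.(0 + 0) | ((0 + 0) | 0) → =d=> m9
  m8 = (0 + 0) | ((0 + 0) | b.0) → =b=> m9
  m9 = (0 + 0) | ((0 + 0) | 0) → stopped
Q's transition system — 10 states:
  n0 = a.(c.d.(0 + 0) | a.((0 + 0) | b.0)) → =a=> n1
  n1 = c.d.(0 + 0) | a.((0 + 0) | b.0) → =a=> n2, =c=> n3
  n2 = c.d.(0 + 0) | ((0 + 0) | b.0) → =b=> n4, =c=> n5
  n3 = d.(0 + 0) | a.((0 + 0) | b.0) → =a=> n5, =d=> n6
  n4 = c.d.(0 + 0) | ((0 + 0) | 0) → =c=> n7
  n5 = d.(0 + 0) | ((0 + 0) | b.0) → =b=> n7, =d=> n8
  n6 = (0 + 0) | a.((0 + 0) | b.0) → =a=> n8
  n7 = d.(0 + 0) | ((0 + 0) | 0) → =d=> n9
  n8 = (0 + 0) | ((0 + 0) | b.0) → =b=> n9
  n9 = (0 + 0) | ((0 + 0) | 0) → stopped
Trace ⟨c⟩ through P, begin at {m0}:
  [1] c ⇒ {m1}
  — P admits the full trace.
Trace ⟨c⟩ through Q, begin at {n0}:
  [1] c ⇒ no successor for Q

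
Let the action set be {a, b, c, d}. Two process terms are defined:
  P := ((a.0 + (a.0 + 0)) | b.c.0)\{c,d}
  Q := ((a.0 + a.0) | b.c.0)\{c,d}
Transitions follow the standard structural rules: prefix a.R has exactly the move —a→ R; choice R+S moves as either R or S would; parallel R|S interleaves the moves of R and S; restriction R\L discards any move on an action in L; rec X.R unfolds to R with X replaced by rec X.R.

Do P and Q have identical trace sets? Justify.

traces(P) = traces(Q)

P's transition system — 4 states:
  p0 = ((a.0 + (a.0 + 0)) | b.c.0)\{c,d} has moves ··a··> p1, ··b··> p2
  p1 = (0 | b.c.0)\{c,d} has moves ··b··> p3
  p2 = ((a.0 + (a.0 + 0)) | c.0)\{c,d} has moves ··a··> p3
  p3 = (0 | c.0)\{c,d} has moves deadlocked
Q's transition system — 4 states:
  q0 = ((a.0 + a.0) | b.c.0)\{c,d} has moves ··a··> q1, ··b··> q2
  q1 = (0 | b.c.0)\{c,d} has moves ··b··> q3
  q2 = ((a.0 + a.0) | c.0)\{c,d} has moves ··a··> q3
  q3 = (0 | c.0)\{c,d} has moves deadlocked
Partition-refinement fixed point:
  B0 = {p0, q0}
  B1 = {p2, q2}
  B2 = {p3, q3}
  B3 = {p1, q1}
p0 ∈ B0, q0 ∈ B0 → same block
Bisimilar ⇒ trace-equivalent.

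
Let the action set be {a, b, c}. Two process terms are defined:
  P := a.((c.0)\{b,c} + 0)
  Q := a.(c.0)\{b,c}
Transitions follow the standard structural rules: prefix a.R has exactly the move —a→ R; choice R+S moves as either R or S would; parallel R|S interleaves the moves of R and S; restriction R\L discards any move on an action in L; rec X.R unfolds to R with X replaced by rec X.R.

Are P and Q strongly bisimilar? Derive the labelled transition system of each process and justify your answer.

LTS(P): 2 reachable states
  s0 = a.((c.0)\{b,c} + 0) | ··a··> s1
  s1 = (c.0)\{b,c} + 0 | (no moves)
LTS(Q): 2 reachable states
  t0 = a.(c.0)\{b,c} | ··a··> t1
  t1 = (c.0)\{b,c} | (no moves)
Partition-refinement fixed point:
  B0 = {s0, t0}
  B1 = {s1, t1}
s0 ∈ B0, t0 ∈ B0 → same block

bisimilar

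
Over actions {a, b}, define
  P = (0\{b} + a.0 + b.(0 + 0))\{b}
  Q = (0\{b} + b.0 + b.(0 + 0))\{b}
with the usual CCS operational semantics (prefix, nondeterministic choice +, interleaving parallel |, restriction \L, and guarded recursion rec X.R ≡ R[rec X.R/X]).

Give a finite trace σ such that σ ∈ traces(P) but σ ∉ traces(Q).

a

LTS(P): 2 reachable states
  s0 = (0\{b} + a.0 + b.(0 + 0))\{b} ⊢ =a=> s1
  s1 = 0\{b} ⊢ stopped
LTS(Q): 1 reachable states
  t0 = (0\{b} + b.0 + b.(0 + 0))\{b} ⊢ stopped
Trace ⟨a⟩ through P, begin at {s0}:
  step 1 (a): {s1}
  P completes σ.
Trace ⟨a⟩ through Q, begin at {t0}:
  step 1 (a): ∅ (Q stuck)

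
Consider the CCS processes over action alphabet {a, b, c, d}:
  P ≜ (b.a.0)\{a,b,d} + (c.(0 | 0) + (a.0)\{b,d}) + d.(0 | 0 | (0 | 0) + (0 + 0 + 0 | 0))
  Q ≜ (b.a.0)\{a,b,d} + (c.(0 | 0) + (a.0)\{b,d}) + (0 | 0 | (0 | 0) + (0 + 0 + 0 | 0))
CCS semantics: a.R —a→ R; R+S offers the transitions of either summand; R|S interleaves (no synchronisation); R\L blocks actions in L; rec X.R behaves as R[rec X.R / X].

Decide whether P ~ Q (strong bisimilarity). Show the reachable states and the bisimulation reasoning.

NO

LTS(P): 4 reachable states
  s0 = (b.a.0)\{a,b,d} + (c.(0 | 0) + (a.0)\{b,d}) + d.(0 | 0 | (0 | 0) + (0 + 0 + 0 | 0)) has moves -a-> s1, -c-> s2, -d-> s3
  s1 = 0\{b,d} has moves (no moves)
  s2 = 0 | 0 has moves (no moves)
  s3 = 0 | 0 | (0 | 0) + (0 + 0 + 0 | 0) has moves (no moves)
LTS(Q): 3 reachable states
  t0 = (b.a.0)\{a,b,d} + (c.(0 | 0) + (a.0)\{b,d}) + (0 | 0 | (0 | 0) + (0 + 0 + 0 | 0)) has moves -a-> t1, -c-> t2
  t1 = 0\{b,d} has moves (no moves)
  t2 = 0 | 0 has moves (no moves)
Bisimilarity quotient blocks:
  B0 = {s0}
  B1 = {s1, s2, s3, t1, t2}
  B2 = {t0}
s0 ∈ B0, t0 ∈ B2 → different blocks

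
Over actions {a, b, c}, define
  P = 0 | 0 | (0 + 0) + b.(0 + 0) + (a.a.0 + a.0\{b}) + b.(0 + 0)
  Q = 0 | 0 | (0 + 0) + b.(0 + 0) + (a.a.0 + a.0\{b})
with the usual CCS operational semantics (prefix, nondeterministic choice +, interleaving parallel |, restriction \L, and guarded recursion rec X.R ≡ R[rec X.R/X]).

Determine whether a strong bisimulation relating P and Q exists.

YES

LTS(P): 5 reachable states
  s0 = 0 | 0 | (0 + 0) + b.(0 + 0) + (a.a.0 + a.0\{b}) + b.(0 + 0) | =a=> s1, =a=> s2, =b=> s3
  s1 = 0\{b} | stopped
  s2 = a.0 | =a=> s4
  s3 = 0 + 0 | stopped
  s4 = 0 | stopped
LTS(Q): 5 reachable states
  t0 = 0 | 0 | (0 + 0) + b.(0 + 0) + (a.a.0 + a.0\{b}) | =a=> t1, =a=> t2, =b=> t3
  t1 = 0\{b} | stopped
  t2 = a.0 | =a=> t4
  t3 = 0 + 0 | stopped
  t4 = 0 | stopped
Partition-refinement fixed point:
  B0 = {s0, t0}
  B1 = {s1, s3, s4, t1, t3, t4}
  B2 = {s2, t2}
s0 ∈ B0, t0 ∈ B0 → same block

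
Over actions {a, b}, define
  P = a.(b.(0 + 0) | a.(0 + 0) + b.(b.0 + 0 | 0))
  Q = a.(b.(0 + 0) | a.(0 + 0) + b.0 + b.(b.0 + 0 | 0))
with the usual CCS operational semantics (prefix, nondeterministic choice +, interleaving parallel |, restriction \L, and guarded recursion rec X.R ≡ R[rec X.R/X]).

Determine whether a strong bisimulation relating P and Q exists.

NO

LTS(P): 7 reachable states
  p0 = a.(b.(0 + 0) | a.(0 + 0) + b.(b.0 + 0 | 0)) :: —a→ p1
  p1 = b.(0 + 0) | a.(0 + 0) + b.(b.0 + 0 | 0) :: —a→ p2, —b→ p3, —b→ p4
  p2 = b.(0 + 0) | (0 + 0) :: —b→ p5
  p3 = (0 + 0) | a.(0 + 0) :: —a→ p5
  p4 = b.0 + 0 | 0 :: —b→ p6
  p5 = (0 + 0) | (0 + 0) :: ∅
  p6 = 0 :: ∅
LTS(Q): 7 reachable states
  q0 = a.(b.(0 + 0) | a.(0 + 0) + b.0 + b.(b.0 + 0 | 0)) :: —a→ q1
  q1 = b.(0 + 0) | a.(0 + 0) + b.0 + b.(b.0 + 0 | 0) :: —a→ q2, —b→ q3, —b→ q4, —b→ q5
  q2 = b.(0 + 0) | (0 + 0) :: —b→ q6
  q3 = (0 + 0) | a.(0 + 0) :: —a→ q6
  q4 = 0 :: ∅
  q5 = b.0 + 0 | 0 :: —b→ q4
  q6 = (0 + 0) | (0 + 0) :: ∅
Coarsest stable partition (strong bisimilarity classes):
  B0 = {p0}
  B1 = {p1}
  B2 = {p2, p4, q2, q5}
  B3 = {p5, p6, q4, q6}
  B4 = {p3, q3}
  B5 = {q0}
  B6 = {q1}
p0 ∈ B0, q0 ∈ B5 → different blocks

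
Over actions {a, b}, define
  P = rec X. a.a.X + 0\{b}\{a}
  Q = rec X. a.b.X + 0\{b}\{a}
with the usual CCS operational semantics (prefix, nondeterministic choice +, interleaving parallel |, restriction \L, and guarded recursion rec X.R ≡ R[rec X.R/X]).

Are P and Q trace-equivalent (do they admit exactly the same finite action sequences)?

trace-distinct — witness ⟨aa⟩

Reachable graph of P (2 states):
  u0 = rec X. a.a.X + 0\{b}\{a} ⊢ ··a··> u1
  u1 = a.(rec X. a.a.X + 0\{b}\{a}) ⊢ ··a··> u0
Reachable graph of Q (2 states):
  v0 = rec X. a.b.X + 0\{b}\{a} ⊢ ··a··> v1
  v1 = b.(rec X. a.b.X + 0\{b}\{a}) ⊢ ··b··> v0
Trace ⟨aa⟩ through P, begin at {u0}:
  [1] a ⇒ {u1}
  [2] a ⇒ {u0}
  ✓ P
Trace ⟨aa⟩ through Q, begin at {v0}:
  [1] a ⇒ {v1}
  [2] a ⇒ no successor for Q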